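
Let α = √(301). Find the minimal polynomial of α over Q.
m_α(x) = x^2 - 301

α satisfies α^2 - 301 = 0, so x^2 - 301 annihilates α. Since d = 301 is squarefree and ≠ 1, it is not a perfect square in Q, so x^2 - 301 has no rational root and is therefore irreducible over Q (a degree-2 polynomial over a field is irreducible iff it has no root). Hence m_α(x) = x^2 - 301.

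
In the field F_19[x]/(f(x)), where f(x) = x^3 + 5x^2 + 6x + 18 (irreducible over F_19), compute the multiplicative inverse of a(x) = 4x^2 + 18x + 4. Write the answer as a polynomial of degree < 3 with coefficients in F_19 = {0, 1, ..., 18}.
a(x)^(-1) ≡ 4x^2 + 17x + 9 (mod f(x))

Since f is irreducible over F_19, F_19[x]/(f) is a field and a(x) ≠ 0 has an inverse. Apply the extended Euclidean algorithm to f(x) and a(x) in F_19[x]: f(x) = (5x + 12)·a(x) + (17x + 8);  a(x) = (17x + 2)·(17x + 8) + (7). The last nonzero remainder is the constant 7 = gcd(f, a) in F_19. Back-substituting through the division chain expresses 7 = s(x)·a(x) + t(x)·f(x) with s(x) ≡ 9x^2 + 5x + 6 (mod f), so (9x^2 + 5x + 6)·a(x) ≡ 7 (mod f). Multiplying by 7^(-1) ≡ 11 in F_19 gives a(x)^(-1) ≡ 11·(9x^2 + 5x + 6) ≡ 4x^2 + 17x + 9 (mod f). Check: (4x^2 + 18x + 4)·(4x^2 + 17x + 9) = 16x^4 + 7x^3 + 16x^2 + 2x + 17 ≡ 1 (mod x^3 + 5x^2 + 6x + 18).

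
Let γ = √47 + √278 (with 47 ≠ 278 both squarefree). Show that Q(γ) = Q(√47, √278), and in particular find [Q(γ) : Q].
[Q(γ) : Q] = 4 (equivalently, Q(γ) = Q(√47, √278))

Obviously Q(γ) ⊆ Q(√47, √278), and [Q(√47, √278):Q] = 4 (since 47, 278 are distinct squarefree integers > 1 with 13066 not a perfect square). To show equality we compute the minimal polynomial of γ. From γ = √47 + √278: γ^2 = 47 + 2√(13066) + 278 = 325 + 2√(13066), so γ^2 - 325 = 2√(13066); squaring, (γ^2 - 325)^2 = 4·13066, i.e. γ^4 - 650γ^2 + 105625 - 52264 = 0, i.e. γ^4 - 650γ^2 + 53361 = 0. So γ is a root of x^4 - 650x^2 + 53361. This polynomial is irreducible over Q: it has no rational root (each ±√47 ± √278 is irrational), and any factorization into two quadratics over Q would force √(13066) ∈ Q (pairing opposite roots) or √47, √278 ∈ Q (other pairings), all impossible. Hence [Q(γ):Q] = 4 = [Q(√47, √278):Q], so Q(γ) = Q(√47, √278).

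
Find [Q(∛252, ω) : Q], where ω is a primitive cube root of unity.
[Q(∛252, ω) : Q] = 6

[Q(∛252):Q] = 3 (min poly x^3 - 252, irreducible since 252 is not a perfect cube). [Q(ω):Q] = 2 (min poly x^2 + x + 1). Since Q(∛252) ⊂ R and ω ∉ R, we have ω ∉ Q(∛252), so x^2 + x + 1 remains irreducible over Q(∛252) and [Q(∛252, ω) : Q(∛252)] = 2. By the tower law, [Q(∛252, ω) : Q] = 3 · 2 = 6. (In fact Q(∛252, ω) is the splitting field of x^3 - 252 over Q.)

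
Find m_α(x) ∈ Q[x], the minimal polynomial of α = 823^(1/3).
m_α(x) = x^3 - 823

α satisfies α^3 = 823, so x^3 - 823 annihilates α. By the rational root test, a rational root p/q (in lowest terms) of x^3 - 823 would satisfy p^3 = 823 q^3, forcing q = 1 and p^3 = 823; but 823 is not a perfect cube, contradiction. A monic cubic over Q with no rational root is irreducible (any nontrivial factorization would include a linear factor). Hence x^3 - 823 is the minimal polynomial of α, and in particular [Q(α):Q] = 3.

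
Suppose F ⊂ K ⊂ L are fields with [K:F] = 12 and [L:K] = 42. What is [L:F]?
[L:F] = 504

The tower law says that for any tower of field extensions F ⊂ K ⊂ L with finite degrees, [L:F] = [L:K] · [K:F]. Here this gives [L:F] = 42 · 12 = 504.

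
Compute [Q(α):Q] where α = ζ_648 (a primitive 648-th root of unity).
[Q(α):Q] = 216

The minimal polynomial of ζ_648 over Q is the 648-th cyclotomic polynomial Φ_648(x), which is irreducible over Q and has degree φ(648) = 216. Hence [Q(α):Q] = φ(648) = 216.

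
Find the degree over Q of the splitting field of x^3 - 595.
[K : Q] = 6

The roots of x^3 - 595 are ∛595, ω∛595, ω^2∛595 where ω = e^(2πi/3) is a primitive cube root of unity, so K = Q(∛595, ω). Now [Q(∛595):Q] = 3 (since 595 is not a perfect cube, x^3 - 595 is irreducible) and [Q(ω):Q] = 2. Both 2 and 3 divide [K:Q], and [K:Q] ≤ 3·2 = 6, so [K:Q] = 6. (Equivalently: Q(∛595) ⊂ R but ω ∉ R, so [K : Q(∛595)] = 2.)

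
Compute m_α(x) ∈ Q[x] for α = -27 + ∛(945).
m_α(x) = x^3 + 81x^2 + 2187x + 18738

Set β = α + 27 = ∛(945), so β^3 = 945. Then (α + 27)^3 - 945 = 0, i.e. α is a root of g(x) = (x + 27)^3 - 945 = x^3 + 81x^2 + 2187x + 18738. Since g(x) = h(x + 27) where h(x) = x^3 - 945, and h is irreducible over Q (because 945 is not a perfect cube, so h has no rational root, and a monic cubic with no rational root is irreducible), g is also irreducible (irreducibility is preserved under the substitution x → x + 27). Hence m_α(x) = x^3 + 81x^2 + 2187x + 18738.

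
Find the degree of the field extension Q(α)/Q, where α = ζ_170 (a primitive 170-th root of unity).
[Q(α):Q] = 64

The minimal polynomial of ζ_170 over Q is the 170-th cyclotomic polynomial Φ_170(x), which is irreducible over Q and has degree φ(170) = 64. Hence [Q(α):Q] = φ(170) = 64.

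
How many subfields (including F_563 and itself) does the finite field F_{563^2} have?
F_{563^2} has 2 subfields

The subfields of F_{p^n} are exactly the fields F_{p^d} for d | n (each is the fixed field of the unique index-d subgroup of Gal(F_{p^n}/F_p) ≅ Z/nZ). The divisors of n = 2 are {1, 2}, giving 2 subfields: F_{563^1}, F_{563^2}.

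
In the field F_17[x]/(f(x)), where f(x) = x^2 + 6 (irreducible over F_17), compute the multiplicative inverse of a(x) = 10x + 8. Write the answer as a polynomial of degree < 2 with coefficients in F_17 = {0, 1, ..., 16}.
a(x)^(-1) ≡ 7x + 8 (mod f(x))

Since f is irreducible over F_17, F_17[x]/(f) is a field and a(x) ≠ 0 has an inverse. Apply the extended Euclidean algorithm to f(x) and a(x) in F_17[x]: f(x) = (12x + 4)·a(x) + (8). The last nonzero remainder is the constant 8 = gcd(f, a) in F_17. Back-substituting through the division chain expresses 8 = s(x)·a(x) + t(x)·f(x) with s(x) ≡ 5x + 13 (mod f), so (5x + 13)·a(x) ≡ 8 (mod f). Multiplying by 8^(-1) ≡ 15 in F_17 gives a(x)^(-1) ≡ 15·(5x + 13) ≡ 7x + 8 (mod f). Check: (10x + 8)·(7x + 8) = 2x^2 + 13 ≡ 1 (mod x^2 + 6).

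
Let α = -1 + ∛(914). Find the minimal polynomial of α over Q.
m_α(x) = x^3 + 3x^2 + 3x - 913

Set β = α + 1 = ∛(914), so β^3 = 914. Then (α + 1)^3 - 914 = 0, i.e. α is a root of g(x) = (x + 1)^3 - 914 = x^3 + 3x^2 + 3x - 913. Since g(x) = h(x + 1) where h(x) = x^3 - 914, and h is irreducible over Q (because 914 is not a perfect cube, so h has no rational root, and a monic cubic with no rational root is irreducible), g is also irreducible (irreducibility is preserved under the substitution x → x + 1). Hence m_α(x) = x^3 + 3x^2 + 3x - 913.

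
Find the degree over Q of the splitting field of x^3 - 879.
[K : Q] = 6

The roots of x^3 - 879 are ∛879, ω∛879, ω^2∛879 where ω = e^(2πi/3) is a primitive cube root of unity, so K = Q(∛879, ω). Now [Q(∛879):Q] = 3 (since 879 is not a perfect cube, x^3 - 879 is irreducible) and [Q(ω):Q] = 2. Both 2 and 3 divide [K:Q], and [K:Q] ≤ 3·2 = 6, so [K:Q] = 6. (Equivalently: Q(∛879) ⊂ R but ω ∉ R, so [K : Q(∛879)] = 2.)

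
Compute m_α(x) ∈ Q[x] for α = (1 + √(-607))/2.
m_α(x) = x^2 - x + 152

From 2α - 1 = √(-607), squaring gives (2α - 1)^2 = -607, i.e. 4α^2 - 4α + 1 = -607, so α^2 - α + (1 + 607)/4 = 0. Since -607 ≡ 1 (mod 4), (1 + 607)/4 = 152 ∈ Z. The polynomial x^2 - x + 152 has discriminant 1 - 4·(152) = -607, which is not a perfect square in Q (d = -607 is squarefree and ≠ 1), so x^2 - x + 152 is irreducible over Q. It is the minimal polynomial of α.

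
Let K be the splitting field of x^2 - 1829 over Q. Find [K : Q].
[K : Q] = 2

f(x) = x^2 - 1829 factors as (x - √1829)(x + √1829). The splitting field is K = Q(√1829). Since 1829 is squarefree and > 1, it is not a perfect square, so x^2 - 1829 is irreducible over Q and [Q(√1829) : Q] = 2. Hence [K : Q] = 2.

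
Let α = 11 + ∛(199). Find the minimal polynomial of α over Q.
m_α(x) = x^3 - 33x^2 + 363x - 1530

Set β = α - 11 = ∛(199), so β^3 = 199. Then (α - 11)^3 - 199 = 0, i.e. α is a root of g(x) = (x - 11)^3 - 199 = x^3 - 33x^2 + 363x - 1530. Since g(x) = h(x - 11) where h(x) = x^3 - 199, and h is irreducible over Q (because 199 is not a perfect cube, so h has no rational root, and a monic cubic with no rational root is irreducible), g is also irreducible (irreducibility is preserved under the substitution x → x - 11). Hence m_α(x) = x^3 - 33x^2 + 363x - 1530.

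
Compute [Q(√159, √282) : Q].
[Q(√159, √282) : Q] = 4

[Q(√159):Q] = 2 (min poly x^2 - 159, irreducible since 159 is squarefree > 1). For the top step, suppose √282 ∈ Q(√159), say √282 = c + d√159 with c, d ∈ Q. Squaring: 282 = c^2 + 159d^2 + 2cd√159. Since √159 ∉ Q this forces 2cd = 0. If d = 0 then √282 = c ∈ Q, contradicting 282 squarefree > 1. If c = 0 then 282 = 159d^2, so 159·282 = (159d)^2 is a perfect square in Q — but 159·282 = 44838 is not a perfect square (since 159 and 282 are distinct squarefree integers). Contradiction. Hence √282 ∉ Q(√159), so x^2 - 282 stays irreducible over Q(√159) and [Q(√159, √282) : Q(√159)] = 2. By the tower law, [Q(√159, √282) : Q] = 2 · 2 = 4.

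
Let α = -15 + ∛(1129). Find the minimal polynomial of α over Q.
m_α(x) = x^3 + 45x^2 + 675x + 2246

Set β = α + 15 = ∛(1129), so β^3 = 1129. Then (α + 15)^3 - 1129 = 0, i.e. α is a root of g(x) = (x + 15)^3 - 1129 = x^3 + 45x^2 + 675x + 2246. Since g(x) = h(x + 15) where h(x) = x^3 - 1129, and h is irreducible over Q (because 1129 is not a perfect cube, so h has no rational root, and a monic cubic with no rational root is irreducible), g is also irreducible (irreducibility is preserved under the substitution x → x + 15). Hence m_α(x) = x^3 + 45x^2 + 675x + 2246.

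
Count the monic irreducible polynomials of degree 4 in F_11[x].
There are 3630 monic irreducible polynomials of degree 4 over F_11

Each element of F_{11^4} that lies in no proper subfield is a root of exactly one monic irreducible of degree 4 over F_11, and each such polynomial has 4 distinct roots in F_{11^4}. By Möbius inversion the count is N_11(4) = (1/4) Σ_{d|4} μ(4/d) · 11^d = (1/4)(μ(4)·11^1 + μ(2)·11^2 + μ(1)·11^4) = 14520/4 = 3630.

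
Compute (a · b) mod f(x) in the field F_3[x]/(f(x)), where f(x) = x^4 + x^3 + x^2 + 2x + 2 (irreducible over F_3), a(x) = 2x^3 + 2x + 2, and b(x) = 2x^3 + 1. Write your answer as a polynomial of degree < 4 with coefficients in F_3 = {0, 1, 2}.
a · b ≡ x^3 + 2x^2 + 2x (mod f(x))

Multiply in F_3[x]: a(x)·b(x) = (2x^3 + 2x + 2)·(2x^3 + 1) = x^6 + x^4 + 2x + 2. This has degree ≥ 4, so divide by f(x) over F_3: x^6 + x^4 + 2x + 2 = (x^2 + 2x + 1)·(x^4 + x^3 + x^2 + 2x + 2) + (x^3 + 2x^2 + 2x). Hence a·b ≡ x^3 + 2x^2 + 2x (mod f). (F_3[x]/(f) is a field with 3^4 = 81 elements since f is irreducible of degree 4.)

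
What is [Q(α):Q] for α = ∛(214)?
[Q(α):Q] = 3

The minimal polynomial of α is x^3 - 214, irreducible over Q since 214 is not a perfect cube (so x^3 - 214 has no rational root). Hence [Q(α):Q] = deg(m_α) = 3.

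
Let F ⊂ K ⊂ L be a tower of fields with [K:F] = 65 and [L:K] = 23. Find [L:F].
[L:F] = 1495

The tower law says that for any tower of field extensions F ⊂ K ⊂ L with finite degrees, [L:F] = [L:K] · [K:F]. Here this gives [L:F] = 23 · 65 = 1495.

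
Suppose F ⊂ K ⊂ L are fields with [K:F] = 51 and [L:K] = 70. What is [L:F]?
[L:F] = 3570

The tower law says that for any tower of field extensions F ⊂ K ⊂ L with finite degrees, [L:F] = [L:K] · [K:F]. Here this gives [L:F] = 70 · 51 = 3570.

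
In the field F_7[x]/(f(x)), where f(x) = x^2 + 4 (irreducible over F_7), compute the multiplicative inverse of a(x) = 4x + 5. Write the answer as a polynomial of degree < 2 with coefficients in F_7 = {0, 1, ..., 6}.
a(x)^(-1) ≡ 2x + 1 (mod f(x))

Since f is irreducible over F_7, F_7[x]/(f) is a field and a(x) ≠ 0 has an inverse. Apply the extended Euclidean algorithm to f(x) and a(x) in F_7[x]: f(x) = (2x + 1)·a(x) + (6). The last nonzero remainder is the constant 6 = gcd(f, a) in F_7. Back-substituting through the division chain expresses 6 = s(x)·a(x) + t(x)·f(x) with s(x) ≡ 5x + 6 (mod f), so (5x + 6)·a(x) ≡ 6 (mod f). Multiplying by 6^(-1) ≡ 6 in F_7 gives a(x)^(-1) ≡ 6·(5x + 6) ≡ 2x + 1 (mod f). Check: (4x + 5)·(2x + 1) = x^2 + 5 ≡ 1 (mod x^2 + 4).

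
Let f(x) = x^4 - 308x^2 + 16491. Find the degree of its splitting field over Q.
[K : Q] = 4

Solving the quadratic in x^2: x^2 = (308 ± √(308^2 - 4·16491))/2 = (308 ± √28900)/2 = (308 ± 170)/2, giving x^2 = 239 or x^2 = 69. So f(x) = (x^2 - 239)(x^2 - 69) and the roots of f are ±√239, ±√69. Hence the splitting field is K = Q(√239, √69). Since 239 and 69 are distinct squarefree integers > 1, their product 16491 is not a perfect square, so √69 ∉ Q(√239). By the tower law [K:Q] = [Q(√239,√69):Q(√239)] · [Q(√239):Q] = 2 · 2 = 4.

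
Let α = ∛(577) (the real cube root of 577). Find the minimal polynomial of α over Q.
m_α(x) = x^3 - 577

α satisfies α^3 = 577, so x^3 - 577 annihilates α. By the rational root test, a rational root p/q (in lowest terms) of x^3 - 577 would satisfy p^3 = 577 q^3, forcing q = 1 and p^3 = 577; but 577 is not a perfect cube, contradiction. A monic cubic over Q with no rational root is irreducible (any nontrivial factorization would include a linear factor). Hence x^3 - 577 is the minimal polynomial of α, and in particular [Q(α):Q] = 3.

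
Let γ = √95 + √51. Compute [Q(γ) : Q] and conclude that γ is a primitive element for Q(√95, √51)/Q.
[Q(γ) : Q] = 4 (equivalently, Q(γ) = Q(√95, √51))

Obviously Q(γ) ⊆ Q(√95, √51), and [Q(√95, √51):Q] = 4 (since 95, 51 are distinct squarefree integers > 1 with 4845 not a perfect square). To show equality we compute the minimal polynomial of γ. From γ = √95 + √51: γ^2 = 95 + 2√(4845) + 51 = 146 + 2√(4845), so γ^2 - 146 = 2√(4845); squaring, (γ^2 - 146)^2 = 4·4845, i.e. γ^4 - 292γ^2 + 21316 - 19380 = 0, i.e. γ^4 - 292γ^2 + 1936 = 0. So γ is a root of x^4 - 292x^2 + 1936. This polynomial is irreducible over Q: it has no rational root (each ±√95 ± √51 is irrational), and any factorization into two quadratics over Q would force √(4845) ∈ Q (pairing opposite roots) or √95, √51 ∈ Q (other pairings), all impossible. Hence [Q(γ):Q] = 4 = [Q(√95, √51):Q], so Q(γ) = Q(√95, √51).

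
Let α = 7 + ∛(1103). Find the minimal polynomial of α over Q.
m_α(x) = x^3 - 21x^2 + 147x - 1446

Set β = α - 7 = ∛(1103), so β^3 = 1103. Then (α - 7)^3 - 1103 = 0, i.e. α is a root of g(x) = (x - 7)^3 - 1103 = x^3 - 21x^2 + 147x - 1446. Since g(x) = h(x - 7) where h(x) = x^3 - 1103, and h is irreducible over Q (because 1103 is not a perfect cube, so h has no rational root, and a monic cubic with no rational root is irreducible), g is also irreducible (irreducibility is preserved under the substitution x → x - 7). Hence m_α(x) = x^3 - 21x^2 + 147x - 1446.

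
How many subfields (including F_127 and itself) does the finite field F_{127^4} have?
F_{127^4} has 3 subfields

The subfields of F_{p^n} are exactly the fields F_{p^d} for d | n (each is the fixed field of the unique index-d subgroup of Gal(F_{p^n}/F_p) ≅ Z/nZ). The divisors of n = 4 are {1, 2, 4}, giving 3 subfields: F_{127^1}, F_{127^2}, F_{127^4}.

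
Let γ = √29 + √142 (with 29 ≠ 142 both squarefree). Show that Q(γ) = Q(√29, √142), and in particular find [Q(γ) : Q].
[Q(γ) : Q] = 4 (equivalently, Q(γ) = Q(√29, √142))

Obviously Q(γ) ⊆ Q(√29, √142), and [Q(√29, √142):Q] = 4 (since 29, 142 are distinct squarefree integers > 1 with 4118 not a perfect square). To show equality we compute the minimal polynomial of γ. From γ = √29 + √142: γ^2 = 29 + 2√(4118) + 142 = 171 + 2√(4118), so γ^2 - 171 = 2√(4118); squaring, (γ^2 - 171)^2 = 4·4118, i.e. γ^4 - 342γ^2 + 29241 - 16472 = 0, i.e. γ^4 - 342γ^2 + 12769 = 0. So γ is a root of x^4 - 342x^2 + 12769. This polynomial is irreducible over Q: it has no rational root (each ±√29 ± √142 is irrational), and any factorization into two quadratics over Q would force √(4118) ∈ Q (pairing opposite roots) or √29, √142 ∈ Q (other pairings), all impossible. Hence [Q(γ):Q] = 4 = [Q(√29, √142):Q], so Q(γ) = Q(√29, √142).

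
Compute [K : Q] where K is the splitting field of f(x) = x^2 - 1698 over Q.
[K : Q] = 2

f(x) = x^2 - 1698 factors as (x - √1698)(x + √1698). The splitting field is K = Q(√1698). Since 1698 is squarefree and > 1, it is not a perfect square, so x^2 - 1698 is irreducible over Q and [Q(√1698) : Q] = 2. Hence [K : Q] = 2.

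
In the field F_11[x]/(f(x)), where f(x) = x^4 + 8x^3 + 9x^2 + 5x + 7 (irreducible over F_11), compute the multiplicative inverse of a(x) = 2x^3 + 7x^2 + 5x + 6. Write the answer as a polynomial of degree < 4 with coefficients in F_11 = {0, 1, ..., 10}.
a(x)^(-1) ≡ 6x^3 + 7x^2 + 3x + 2 (mod f(x))

Since f is irreducible over F_11, F_11[x]/(f) is a field and a(x) ≠ 0 has an inverse. Apply the extended Euclidean algorithm to f(x) and a(x) in F_11[x]: f(x) = (6x + 5)·a(x) + (10x^2 + 10x + 10);  a(x) = (9x + 6)·(10x^2 + 10x + 10) + (9x + 1);  (10x^2 + 10x + 10) = (6x + 9)·(9x + 1) + (1). The last nonzero remainder is the constant 1 = gcd(f, a) in F_11. Back-substituting through the division chain expresses 1 = s(x)·a(x) + t(x)·f(x) with s(x) ≡ 6x^3 + 7x^2 + 3x + 2 (mod f), so a(x)^(-1) ≡ s(x) = 6x^3 + 7x^2 + 3x + 2 (mod f). Check: (2x^3 + 7x^2 + 5x + 6)·(6x^3 + 7x^2 + 3x + 2) = x^6 + x^5 + 8x^4 + 8x^3 + 5x^2 + 6x + 1 ≡ 1 (mod x^4 + 8x^3 + 9x^2 + 5x + 7).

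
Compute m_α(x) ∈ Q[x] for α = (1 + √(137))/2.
m_α(x) = x^2 - x - 34

From 2α - 1 = √(137), squaring gives (2α - 1)^2 = 137, i.e. 4α^2 - 4α + 1 = 137, so α^2 - α + (1 - 137)/4 = 0. Since 137 ≡ 1 (mod 4), (1 - 137)/4 = -34 ∈ Z. The polynomial x^2 - x - 34 has discriminant 1 - 4·(-34) = 137, which is not a perfect square in Q (d = 137 is squarefree and ≠ 1), so x^2 - x - 34 is irreducible over Q. It is the minimal polynomial of α.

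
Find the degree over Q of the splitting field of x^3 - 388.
[K : Q] = 6

The roots of x^3 - 388 are ∛388, ω∛388, ω^2∛388 where ω = e^(2πi/3) is a primitive cube root of unity, so K = Q(∛388, ω). Now [Q(∛388):Q] = 3 (since 388 is not a perfect cube, x^3 - 388 is irreducible) and [Q(ω):Q] = 2. Both 2 and 3 divide [K:Q], and [K:Q] ≤ 3·2 = 6, so [K:Q] = 6. (Equivalently: Q(∛388) ⊂ R but ω ∉ R, so [K : Q(∛388)] = 2.)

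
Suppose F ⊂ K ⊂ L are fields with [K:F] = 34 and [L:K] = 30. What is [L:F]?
[L:F] = 1020

The tower law says that for any tower of field extensions F ⊂ K ⊂ L with finite degrees, [L:F] = [L:K] · [K:F]. Here this gives [L:F] = 30 · 34 = 1020.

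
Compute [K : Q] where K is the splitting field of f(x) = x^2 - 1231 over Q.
[K : Q] = 2

f(x) = x^2 - 1231 factors as (x - √1231)(x + √1231). The splitting field is K = Q(√1231). Since 1231 is squarefree and > 1, it is not a perfect square, so x^2 - 1231 is irreducible over Q and [Q(√1231) : Q] = 2. Hence [K : Q] = 2.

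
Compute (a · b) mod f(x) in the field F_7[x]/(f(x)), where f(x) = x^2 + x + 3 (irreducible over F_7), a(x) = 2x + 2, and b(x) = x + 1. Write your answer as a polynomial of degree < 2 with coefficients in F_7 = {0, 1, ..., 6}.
a · b ≡ 2x + 3 (mod f(x))

Multiply in F_7[x]: a(x)·b(x) = (2x + 2)·(x + 1) = 2x^2 + 4x + 2. This has degree ≥ 2, so divide by f(x) over F_7: 2x^2 + 4x + 2 = (2)·(x^2 + x + 3) + (2x + 3). Hence a·b ≡ 2x + 3 (mod f). (F_7[x]/(f) is a field with 7^2 = 49 elements since f is irreducible of degree 2.)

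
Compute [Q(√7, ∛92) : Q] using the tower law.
[Q(√7, ∛92) : Q] = 6

Let L = Q(√7, ∛92). Since Q(√7) ⊂ L and [Q(√7):Q] = 2, the tower law gives 2 | [L:Q]. Likewise Q(∛92) ⊂ L with [Q(∛92):Q] = 3 (because 92 is not a perfect cube), so 3 | [L:Q]. As gcd(2,3) = 1, [L:Q] is divisible by 6. Conversely L is generated over Q by √7 and ∛92, so [L:Q] ≤ 2·3 = 6. Therefore [Q(√7, ∛92) : Q] = 6.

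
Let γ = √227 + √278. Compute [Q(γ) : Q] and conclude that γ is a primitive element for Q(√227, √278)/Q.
[Q(γ) : Q] = 4 (equivalently, Q(γ) = Q(√227, √278))

Obviously Q(γ) ⊆ Q(√227, √278), and [Q(√227, √278):Q] = 4 (since 227, 278 are distinct squarefree integers > 1 with 63106 not a perfect square). To show equality we compute the minimal polynomial of γ. From γ = √227 + √278: γ^2 = 227 + 2√(63106) + 278 = 505 + 2√(63106), so γ^2 - 505 = 2√(63106); squaring, (γ^2 - 505)^2 = 4·63106, i.e. γ^4 - 1010γ^2 + 255025 - 252424 = 0, i.e. γ^4 - 1010γ^2 + 2601 = 0. So γ is a root of x^4 - 1010x^2 + 2601. This polynomial is irreducible over Q: it has no rational root (each ±√227 ± √278 is irrational), and any factorization into two quadratics over Q would force √(63106) ∈ Q (pairing opposite roots) or √227, √278 ∈ Q (other pairings), all impossible. Hence [Q(γ):Q] = 4 = [Q(√227, √278):Q], so Q(γ) = Q(√227, √278).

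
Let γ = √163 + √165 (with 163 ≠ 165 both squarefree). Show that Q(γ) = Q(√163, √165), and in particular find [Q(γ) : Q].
[Q(γ) : Q] = 4 (equivalently, Q(γ) = Q(√163, √165))

Obviously Q(γ) ⊆ Q(√163, √165), and [Q(√163, √165):Q] = 4 (since 163, 165 are distinct squarefree integers > 1 with 26895 not a perfect square). To show equality we compute the minimal polynomial of γ. From γ = √163 + √165: γ^2 = 163 + 2√(26895) + 165 = 328 + 2√(26895), so γ^2 - 328 = 2√(26895); squaring, (γ^2 - 328)^2 = 4·26895, i.e. γ^4 - 656γ^2 + 107584 - 107580 = 0, i.e. γ^4 - 656γ^2 + 4 = 0. So γ is a root of x^4 - 656x^2 + 4. This polynomial is irreducible over Q: it has no rational root (each ±√163 ± √165 is irrational), and any factorization into two quadratics over Q would force √(26895) ∈ Q (pairing opposite roots) or √163, √165 ∈ Q (other pairings), all impossible. Hence [Q(γ):Q] = 4 = [Q(√163, √165):Q], so Q(γ) = Q(√163, √165).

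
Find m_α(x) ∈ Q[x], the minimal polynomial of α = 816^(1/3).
m_α(x) = x^3 - 816

α satisfies α^3 = 816, so x^3 - 816 annihilates α. By the rational root test, a rational root p/q (in lowest terms) of x^3 - 816 would satisfy p^3 = 816 q^3, forcing q = 1 and p^3 = 816; but 816 is not a perfect cube, contradiction. A monic cubic over Q with no rational root is irreducible (any nontrivial factorization would include a linear factor). Hence x^3 - 816 is the minimal polynomial of α, and in particular [Q(α):Q] = 3.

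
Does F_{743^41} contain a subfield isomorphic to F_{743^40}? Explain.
No: F_{743^40} is not a subfield of F_{743^41}

F_{p^m} embeds in F_{p^n} iff m | n. Here 40 ∤ 41 (since 41 = 1·40 + 1 with remainder 1 ≠ 0), so F_{743^40} is not a subfield of F_{743^41}. Equivalently: if it were, the tower law would give 40 = [F_{743^40}:F_743] dividing [F_{743^41}:F_743] = 41, contradiction.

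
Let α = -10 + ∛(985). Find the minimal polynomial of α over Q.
m_α(x) = x^3 + 30x^2 + 300x + 15

Set β = α + 10 = ∛(985), so β^3 = 985. Then (α + 10)^3 - 985 = 0, i.e. α is a root of g(x) = (x + 10)^3 - 985 = x^3 + 30x^2 + 300x + 15. Since g(x) = h(x + 10) where h(x) = x^3 - 985, and h is irreducible over Q (because 985 is not a perfect cube, so h has no rational root, and a monic cubic with no rational root is irreducible), g is also irreducible (irreducibility is preserved under the substitution x → x + 10). Hence m_α(x) = x^3 + 30x^2 + 300x + 15.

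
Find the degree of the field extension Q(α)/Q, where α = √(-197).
[Q(α):Q] = 2

[Q(α):Q] equals the degree of the minimal polynomial of α. Here α^2 = -197 and x^2 + 197 is irreducible (d = -197 is squarefree, ≠ 1, hence not a square), so deg(m_α) = 2. Thus [Q(α):Q] = 2.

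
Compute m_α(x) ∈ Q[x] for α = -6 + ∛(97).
m_α(x) = x^3 + 18x^2 + 108x + 119

Set β = α + 6 = ∛(97), so β^3 = 97. Then (α + 6)^3 - 97 = 0, i.e. α is a root of g(x) = (x + 6)^3 - 97 = x^3 + 18x^2 + 108x + 119. Since g(x) = h(x + 6) where h(x) = x^3 - 97, and h is irreducible over Q (because 97 is not a perfect cube, so h has no rational root, and a monic cubic with no rational root is irreducible), g is also irreducible (irreducibility is preserved under the substitution x → x + 6). Hence m_α(x) = x^3 + 18x^2 + 108x + 119.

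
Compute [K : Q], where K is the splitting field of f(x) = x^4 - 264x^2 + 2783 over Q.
[K : Q] = 4

Solving the quadratic in x^2: x^2 = (264 ± √(264^2 - 4·2783))/2 = (264 ± √58564)/2 = (264 ± 242)/2, giving x^2 = 253 or x^2 = 11. So f(x) = (x^2 - 253)(x^2 - 11) and the roots of f are ±√253, ±√11. Hence the splitting field is K = Q(√253, √11). Since 253 and 11 are distinct squarefree integers > 1, their product 2783 is not a perfect square, so √11 ∉ Q(√253). By the tower law [K:Q] = [Q(√253,√11):Q(√253)] · [Q(√253):Q] = 2 · 2 = 4.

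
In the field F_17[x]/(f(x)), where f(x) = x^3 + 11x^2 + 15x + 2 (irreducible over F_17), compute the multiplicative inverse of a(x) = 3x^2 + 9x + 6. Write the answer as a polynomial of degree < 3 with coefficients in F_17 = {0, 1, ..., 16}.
a(x)^(-1) ≡ 7x^2 + 14x + 12 (mod f(x))

Since f is irreducible over F_17, F_17[x]/(f) is a field and a(x) ≠ 0 has an inverse. Apply the extended Euclidean algorithm to f(x) and a(x) in F_17[x]: f(x) = (6x + 14)·a(x) + (6x + 3);  a(x) = (9x + 14)·(6x + 3) + (15). The last nonzero remainder is the constant 15 = gcd(f, a) in F_17. Back-substituting through the division chain expresses 15 = s(x)·a(x) + t(x)·f(x) with s(x) ≡ 3x^2 + 6x + 10 (mod f), so (3x^2 + 6x + 10)·a(x) ≡ 15 (mod f). Multiplying by 15^(-1) ≡ 8 in F_17 gives a(x)^(-1) ≡ 8·(3x^2 + 6x + 10) ≡ 7x^2 + 14x + 12 (mod f). Check: (3x^2 + 9x + 6)·(7x^2 + 14x + 12) = 4x^4 + 3x^3 + 5x + 4 ≡ 1 (mod x^3 + 11x^2 + 15x + 2).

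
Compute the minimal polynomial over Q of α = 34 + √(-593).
m_α(x) = x^2 - 68x + 1749

From α - 34 = √(-593), squaring gives (α - 34)^2 = -593, i.e. α^2 - 68α + 1156 = -593, so α^2 - 68α + 1749 = 0. The discriminant of x^2 - 68x + 1749 is (-68)^2 - 4·(1749) = 4624 - 6996 = -2372, and 4·(-593) is not a perfect square in Q since -593 is squarefree and ≠ 1. Hence x^2 - 68x + 1749 is irreducible over Q and is the minimal polynomial of α.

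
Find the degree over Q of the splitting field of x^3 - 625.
[K : Q] = 6

The roots of x^3 - 625 are ∛625, ω∛625, ω^2∛625 where ω = e^(2πi/3) is a primitive cube root of unity, so K = Q(∛625, ω). Now [Q(∛625):Q] = 3 (since 625 is not a perfect cube, x^3 - 625 is irreducible) and [Q(ω):Q] = 2. Both 2 and 3 divide [K:Q], and [K:Q] ≤ 3·2 = 6, so [K:Q] = 6. (Equivalently: Q(∛625) ⊂ R but ω ∉ R, so [K : Q(∛625)] = 2.)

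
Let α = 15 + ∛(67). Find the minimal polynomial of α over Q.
m_α(x) = x^3 - 45x^2 + 675x - 3442

Set β = α - 15 = ∛(67), so β^3 = 67. Then (α - 15)^3 - 67 = 0, i.e. α is a root of g(x) = (x - 15)^3 - 67 = x^3 - 45x^2 + 675x - 3442. Since g(x) = h(x - 15) where h(x) = x^3 - 67, and h is irreducible over Q (because 67 is not a perfect cube, so h has no rational root, and a monic cubic with no rational root is irreducible), g is also irreducible (irreducibility is preserved under the substitution x → x - 15). Hence m_α(x) = x^3 - 45x^2 + 675x - 3442.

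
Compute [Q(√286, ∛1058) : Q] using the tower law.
[Q(√286, ∛1058) : Q] = 6

Let L = Q(√286, ∛1058). Since Q(√286) ⊂ L and [Q(√286):Q] = 2, the tower law gives 2 | [L:Q]. Likewise Q(∛1058) ⊂ L with [Q(∛1058):Q] = 3 (because 1058 is not a perfect cube), so 3 | [L:Q]. As gcd(2,3) = 1, [L:Q] is divisible by 6. Conversely L is generated over Q by √286 and ∛1058, so [L:Q] ≤ 2·3 = 6. Therefore [Q(√286, ∛1058) : Q] = 6.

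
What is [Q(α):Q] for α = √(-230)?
[Q(α):Q] = 2

[Q(α):Q] equals the degree of the minimal polynomial of α. Here α^2 = -230 and x^2 + 230 is irreducible (d = -230 is squarefree, ≠ 1, hence not a square), so deg(m_α) = 2. Thus [Q(α):Q] = 2.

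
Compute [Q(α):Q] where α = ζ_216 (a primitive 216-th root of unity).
[Q(α):Q] = 72

The minimal polynomial of ζ_216 over Q is the 216-th cyclotomic polynomial Φ_216(x), which is irreducible over Q and has degree φ(216) = 72. Hence [Q(α):Q] = φ(216) = 72.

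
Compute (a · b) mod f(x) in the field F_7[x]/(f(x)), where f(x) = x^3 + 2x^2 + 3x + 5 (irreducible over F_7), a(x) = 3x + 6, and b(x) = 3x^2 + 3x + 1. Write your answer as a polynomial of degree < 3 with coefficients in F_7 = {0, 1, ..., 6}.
a · b ≡ 2x^2 + x + 3 (mod f(x))

Multiply in F_7[x]: a(x)·b(x) = (3x + 6)·(3x^2 + 3x + 1) = 2x^3 + 6x^2 + 6. This has degree ≥ 3, so divide by f(x) over F_7: 2x^3 + 6x^2 + 6 = (2)·(x^3 + 2x^2 + 3x + 5) + (2x^2 + x + 3). Hence a·b ≡ 2x^2 + x + 3 (mod f). (F_7[x]/(f) is a field with 7^3 = 343 elements since f is irreducible of degree 3.)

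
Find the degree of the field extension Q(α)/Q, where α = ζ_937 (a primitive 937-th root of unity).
[Q(α):Q] = 936

The minimal polynomial of ζ_937 over Q is the 937-th cyclotomic polynomial Φ_937(x), which is irreducible over Q and has degree φ(937) = 936. Hence [Q(α):Q] = φ(937) = 936.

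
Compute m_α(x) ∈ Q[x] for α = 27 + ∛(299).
m_α(x) = x^3 - 81x^2 + 2187x - 19982

Set β = α - 27 = ∛(299), so β^3 = 299. Then (α - 27)^3 - 299 = 0, i.e. α is a root of g(x) = (x - 27)^3 - 299 = x^3 - 81x^2 + 2187x - 19982. Since g(x) = h(x - 27) where h(x) = x^3 - 299, and h is irreducible over Q (because 299 is not a perfect cube, so h has no rational root, and a monic cubic with no rational root is irreducible), g is also irreducible (irreducibility is preserved under the substitution x → x - 27). Hence m_α(x) = x^3 - 81x^2 + 2187x - 19982.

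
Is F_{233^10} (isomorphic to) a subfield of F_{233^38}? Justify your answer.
No: F_{233^10} is not a subfield of F_{233^38}

F_{p^m} embeds in F_{p^n} iff m | n. Here 10 ∤ 38 (since 38 = 3·10 + 8 with remainder 8 ≠ 0), so F_{233^10} is not a subfield of F_{233^38}. Equivalently: if it were, the tower law would give 10 = [F_{233^10}:F_233] dividing [F_{233^38}:F_233] = 38, contradiction.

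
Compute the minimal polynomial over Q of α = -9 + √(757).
m_α(x) = x^2 + 18x - 676

From α + 9 = √(757), squaring gives (α + 9)^2 = 757, i.e. α^2 + 18α + 81 = 757, so α^2 + 18α - 676 = 0. The discriminant of x^2 + 18x - 676 is (18)^2 - 4·(-676) = 324 + 2704 = 3028, and 4·(757) is not a perfect square in Q since 757 is squarefree and ≠ 1. Hence x^2 + 18x - 676 is irreducible over Q and is the minimal polynomial of α.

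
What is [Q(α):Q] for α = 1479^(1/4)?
[Q(α):Q] = 4

α is a root of x^4 - 1479. By Eisenstein's criterion at the prime p = 3 (which divides the constant term 1479 but p^2 = 9 does not, since 1479 is squarefree), x^4 - 1479 is irreducible over Q. Hence [Q(α):Q] = 4.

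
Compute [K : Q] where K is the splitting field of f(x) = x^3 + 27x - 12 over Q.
[K : Q] = 6

By the rational root test, any rational root of the monic integer polynomial f(x) = x^3 + 27x - 12 must be an integer dividing the constant term -12, i.e. one of ±{1, 2, 3, 4, 6, 12}. Evaluating: f(1) = 16, f(-1) = -40, f(2) = 50, f(-2) = -74, f(3) = 96, f(-3) = -120, f(4) = 160, f(-4) = -184, f(6) = 366, f(-6) = -390, f(12) = 2040, f(-12) = -2064; none is 0, so f has no rational root and is therefore irreducible over Q (a cubic with no linear factor over a field is irreducible). For an irreducible cubic, the Galois group is A_3 or S_3 according as the discriminant disc(f) = -4a^3 - 27b^2 = -4·(27)^3 - 27·(-12)^2 = -82620 is or is not a square in Q. Here disc(f) = -82620 is not a perfect square in Q, so the Galois group of f over Q is not contained in A_3 and must be all of S_3. The splitting field has degree |S_3| = 6 over Q, so [K : Q] = 6.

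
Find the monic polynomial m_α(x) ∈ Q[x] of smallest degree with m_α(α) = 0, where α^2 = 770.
m_α(x) = x^2 - 770

α satisfies α^2 - 770 = 0, so x^2 - 770 annihilates α. Since d = 770 is squarefree and ≠ 1, it is not a perfect square in Q, so x^2 - 770 has no rational root and is therefore irreducible over Q (a degree-2 polynomial over a field is irreducible iff it has no root). Hence m_α(x) = x^2 - 770.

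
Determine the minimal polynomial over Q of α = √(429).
m_α(x) = x^2 - 429

α satisfies α^2 - 429 = 0, so x^2 - 429 annihilates α. Since d = 429 is squarefree and ≠ 1, it is not a perfect square in Q, so x^2 - 429 has no rational root and is therefore irreducible over Q (a degree-2 polynomial over a field is irreducible iff it has no root). Hence m_α(x) = x^2 - 429.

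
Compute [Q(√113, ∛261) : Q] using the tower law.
[Q(√113, ∛261) : Q] = 6

Let L = Q(√113, ∛261). Since Q(√113) ⊂ L and [Q(√113):Q] = 2, the tower law gives 2 | [L:Q]. Likewise Q(∛261) ⊂ L with [Q(∛261):Q] = 3 (because 261 is not a perfect cube), so 3 | [L:Q]. As gcd(2,3) = 1, [L:Q] is divisible by 6. Conversely L is generated over Q by √113 and ∛261, so [L:Q] ≤ 2·3 = 6. Therefore [Q(√113, ∛261) : Q] = 6.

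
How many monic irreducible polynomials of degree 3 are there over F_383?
There are 18727168 monic irreducible polynomials of degree 3 over F_383

Each element of F_{383^3} that lies in no proper subfield is a root of exactly one monic irreducible of degree 3 over F_383, and each such polynomial has 3 distinct roots in F_{383^3}. By Möbius inversion the count is N_383(3) = (1/3) Σ_{d|3} μ(3/d) · 383^d = (1/3)(μ(3)·383^1 + μ(1)·383^3) = 56181504/3 = 18727168.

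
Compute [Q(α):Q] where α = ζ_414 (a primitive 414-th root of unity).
[Q(α):Q] = 132

The minimal polynomial of ζ_414 over Q is the 414-th cyclotomic polynomial Φ_414(x), which is irreducible over Q and has degree φ(414) = 132. Hence [Q(α):Q] = φ(414) = 132.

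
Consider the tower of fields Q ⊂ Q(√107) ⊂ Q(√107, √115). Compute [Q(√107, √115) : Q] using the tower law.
[Q(√107, √115) : Q] = 4

[Q(√107):Q] = 2 (min poly x^2 - 107, irreducible since 107 is squarefree > 1). For the top step, suppose √115 ∈ Q(√107), say √115 = c + d√107 with c, d ∈ Q. Squaring: 115 = c^2 + 107d^2 + 2cd√107. Since √107 ∉ Q this forces 2cd = 0. If d = 0 then √115 = c ∈ Q, contradicting 115 squarefree > 1. If c = 0 then 115 = 107d^2, so 107·115 = (107d)^2 is a perfect square in Q — but 107·115 = 12305 is not a perfect square (since 107 and 115 are distinct squarefree integers). Contradiction. Hence √115 ∉ Q(√107), so x^2 - 115 stays irreducible over Q(√107) and [Q(√107, √115) : Q(√107)] = 2. By the tower law, [Q(√107, √115) : Q] = 2 · 2 = 4.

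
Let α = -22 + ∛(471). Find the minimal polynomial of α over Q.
m_α(x) = x^3 + 66x^2 + 1452x + 10177

Set β = α + 22 = ∛(471), so β^3 = 471. Then (α + 22)^3 - 471 = 0, i.e. α is a root of g(x) = (x + 22)^3 - 471 = x^3 + 66x^2 + 1452x + 10177. Since g(x) = h(x + 22) where h(x) = x^3 - 471, and h is irreducible over Q (because 471 is not a perfect cube, so h has no rational root, and a monic cubic with no rational root is irreducible), g is also irreducible (irreducibility is preserved under the substitution x → x + 22). Hence m_α(x) = x^3 + 66x^2 + 1452x + 10177.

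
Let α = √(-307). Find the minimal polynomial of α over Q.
m_α(x) = x^2 + 307

α satisfies α^2 + 307 = 0, so x^2 + 307 annihilates α. Since d = -307 is squarefree and ≠ 1, it is not a perfect square in Q, so x^2 + 307 has no rational root and is therefore irreducible over Q (a degree-2 polynomial over a field is irreducible iff it has no root). Hence m_α(x) = x^2 + 307.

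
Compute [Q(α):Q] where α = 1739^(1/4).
[Q(α):Q] = 4

α is a root of x^4 - 1739. By Eisenstein's criterion at the prime p = 37 (which divides the constant term 1739 but p^2 = 1369 does not, since 1739 is squarefree), x^4 - 1739 is irreducible over Q. Hence [Q(α):Q] = 4.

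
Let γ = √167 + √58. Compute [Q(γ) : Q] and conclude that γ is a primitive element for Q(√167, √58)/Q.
[Q(γ) : Q] = 4 (equivalently, Q(γ) = Q(√167, √58))

Obviously Q(γ) ⊆ Q(√167, √58), and [Q(√167, √58):Q] = 4 (since 167, 58 are distinct squarefree integers > 1 with 9686 not a perfect square). To show equality we compute the minimal polynomial of γ. From γ = √167 + √58: γ^2 = 167 + 2√(9686) + 58 = 225 + 2√(9686), so γ^2 - 225 = 2√(9686); squaring, (γ^2 - 225)^2 = 4·9686, i.e. γ^4 - 450γ^2 + 50625 - 38744 = 0, i.e. γ^4 - 450γ^2 + 11881 = 0. So γ is a root of x^4 - 450x^2 + 11881. This polynomial is irreducible over Q: it has no rational root (each ±√167 ± √58 is irrational), and any factorization into two quadratics over Q would force √(9686) ∈ Q (pairing opposite roots) or √167, √58 ∈ Q (other pairings), all impossible. Hence [Q(γ):Q] = 4 = [Q(√167, √58):Q], so Q(γ) = Q(√167, √58).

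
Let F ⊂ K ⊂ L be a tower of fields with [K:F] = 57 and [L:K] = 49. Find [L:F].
[L:F] = 2793

The tower law says that for any tower of field extensions F ⊂ K ⊂ L with finite degrees, [L:F] = [L:K] · [K:F]. Here this gives [L:F] = 49 · 57 = 2793.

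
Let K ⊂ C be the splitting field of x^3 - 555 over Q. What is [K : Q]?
[K : Q] = 6

The roots of x^3 - 555 are ∛555, ω∛555, ω^2∛555 where ω = e^(2πi/3) is a primitive cube root of unity, so K = Q(∛555, ω). Now [Q(∛555):Q] = 3 (since 555 is not a perfect cube, x^3 - 555 is irreducible) and [Q(ω):Q] = 2. Both 2 and 3 divide [K:Q], and [K:Q] ≤ 3·2 = 6, so [K:Q] = 6. (Equivalently: Q(∛555) ⊂ R but ω ∉ R, so [K : Q(∛555)] = 2.)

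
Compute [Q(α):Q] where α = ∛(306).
[Q(α):Q] = 3

The minimal polynomial of α is x^3 - 306, irreducible over Q since 306 is not a perfect cube (so x^3 - 306 has no rational root). Hence [Q(α):Q] = deg(m_α) = 3.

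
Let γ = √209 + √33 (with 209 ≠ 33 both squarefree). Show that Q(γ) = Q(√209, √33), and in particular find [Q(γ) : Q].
[Q(γ) : Q] = 4 (equivalently, Q(γ) = Q(√209, √33))

Obviously Q(γ) ⊆ Q(√209, √33), and [Q(√209, √33):Q] = 4 (since 209, 33 are distinct squarefree integers > 1 with 6897 not a perfect square). To show equality we compute the minimal polynomial of γ. From γ = √209 + √33: γ^2 = 209 + 2√(6897) + 33 = 242 + 2√(6897), so γ^2 - 242 = 2√(6897); squaring, (γ^2 - 242)^2 = 4·6897, i.e. γ^4 - 484γ^2 + 58564 - 27588 = 0, i.e. γ^4 - 484γ^2 + 30976 = 0. So γ is a root of x^4 - 484x^2 + 30976. This polynomial is irreducible over Q: it has no rational root (each ±√209 ± √33 is irrational), and any factorization into two quadratics over Q would force √(6897) ∈ Q (pairing opposite roots) or √209, √33 ∈ Q (other pairings), all impossible. Hence [Q(γ):Q] = 4 = [Q(√209, √33):Q], so Q(γ) = Q(√209, √33).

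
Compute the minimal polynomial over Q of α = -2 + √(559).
m_α(x) = x^2 + 4x - 555

From α + 2 = √(559), squaring gives (α + 2)^2 = 559, i.e. α^2 + 4α + 4 = 559, so α^2 + 4α - 555 = 0. The discriminant of x^2 + 4x - 555 is (4)^2 - 4·(-555) = 16 + 2220 = 2236, and 4·(559) is not a perfect square in Q since 559 is squarefree and ≠ 1. Hence x^2 + 4x - 555 is irreducible over Q and is the minimal polynomial of α.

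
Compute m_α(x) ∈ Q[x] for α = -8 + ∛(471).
m_α(x) = x^3 + 24x^2 + 192x + 41

Set β = α + 8 = ∛(471), so β^3 = 471. Then (α + 8)^3 - 471 = 0, i.e. α is a root of g(x) = (x + 8)^3 - 471 = x^3 + 24x^2 + 192x + 41. Since g(x) = h(x + 8) where h(x) = x^3 - 471, and h is irreducible over Q (because 471 is not a perfect cube, so h has no rational root, and a monic cubic with no rational root is irreducible), g is also irreducible (irreducibility is preserved under the substitution x → x + 8). Hence m_α(x) = x^3 + 24x^2 + 192x + 41.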